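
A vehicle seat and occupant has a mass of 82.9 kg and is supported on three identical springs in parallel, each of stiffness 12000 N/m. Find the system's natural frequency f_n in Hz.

3.32 Hz

Parallel springs add: k_eq = 3 × 12000 = 36000 N/m.
ω_n = √(k_eq/m) = √(36000/82.9) = √434.3 = 20.84 rad/s.
f_n = ω_n/(2π) = 20.84/6.283 = 3.317 Hz.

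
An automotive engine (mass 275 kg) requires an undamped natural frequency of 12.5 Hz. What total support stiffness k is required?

1700000 N/m

ω_n = 2πf_n = 2π × 12.5 = 78.54 rad/s.
k = m·ω_n² = 275 × 78.54² = 275 × 6169 = 1696000 N/m.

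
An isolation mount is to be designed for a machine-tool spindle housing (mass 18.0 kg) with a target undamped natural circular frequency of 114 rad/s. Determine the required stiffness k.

234000 N/m

k = m·ω_n² = 18.0 × 114.0² = 18.0 × 13000 = 233900 N/m.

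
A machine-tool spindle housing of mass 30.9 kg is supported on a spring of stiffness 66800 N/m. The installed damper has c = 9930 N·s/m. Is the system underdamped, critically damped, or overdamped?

c_c = 2√(k·m) = 2873 N·s/m; ζ = c/c_c = 9930/2873 = 3.46.
Since ζ > 1 the system is overdamped.

overdamped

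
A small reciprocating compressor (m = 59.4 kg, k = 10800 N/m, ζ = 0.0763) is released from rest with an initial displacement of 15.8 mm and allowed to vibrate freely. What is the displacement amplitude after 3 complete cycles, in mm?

3.73 mm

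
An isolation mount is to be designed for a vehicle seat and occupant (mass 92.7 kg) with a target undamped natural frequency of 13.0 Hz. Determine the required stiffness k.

ω_n = 2πf_n = 2π × 13.0 = 81.68 rad/s.
k = m·ω_n² = 92.7 × 81.68² = 92.7 × 6672 = 618500 N/m.

618000 N/m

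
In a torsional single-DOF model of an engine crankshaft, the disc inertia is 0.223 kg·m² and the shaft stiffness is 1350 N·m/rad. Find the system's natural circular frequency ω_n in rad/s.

ω_n = √(k_t/J) = √(1350/0.223) = √6054 = 77.81 rad/s.

77.8 rad/s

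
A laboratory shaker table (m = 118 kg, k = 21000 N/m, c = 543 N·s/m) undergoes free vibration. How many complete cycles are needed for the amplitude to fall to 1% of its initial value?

5 cycles

ζ = c/(2√(km)) = 543/(2√(21000 × 118)) = 543/3148 = 0.1725.
Logarithmic decrement δ = 2πζ/√(1 − ζ²) = 2π × 0.1725/√(1 − 0.0297) = 1.100.
x_n/x₀ = e^(−nδ) ≤ 0.01; take ln: n ≥ ln(1/0.01)/δ = 4.605/1.100 = 4.186.
So 5 complete cycles are required.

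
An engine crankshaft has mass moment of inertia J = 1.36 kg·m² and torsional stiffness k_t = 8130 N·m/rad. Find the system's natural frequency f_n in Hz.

ω_n = √(k_t/J) = √(8130/1.36) = √5978 = 77.32 rad/s.
f_n = ω_n/(2π) = 77.32/6.283 = 12.31 Hz.

12.3 Hz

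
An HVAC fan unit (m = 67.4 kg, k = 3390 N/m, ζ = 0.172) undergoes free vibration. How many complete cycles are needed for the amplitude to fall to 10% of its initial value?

3 cycles

Logarithmic decrement δ = 2πζ/√(1 − ζ²) = 2π × 0.1720/√(1 − 0.0296) = 1.097.
x_n/x₀ = e^(−nδ) ≤ 0.1; take ln: n ≥ ln(1/0.1)/δ = 2.303/1.097 = 2.099.
So 3 complete cycles are required.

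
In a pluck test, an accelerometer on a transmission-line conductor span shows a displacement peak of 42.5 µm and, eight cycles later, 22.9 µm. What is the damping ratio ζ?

0.0123

Logarithmic decrement δ = (1/n)·ln(x₀/x_n) = (1/8)·ln(42.5/22.9) = (1/8)·ln(1.856) = 0.07730.
ζ = δ/√(4π² + δ²) = 0.07730/√(39.48 + 0.00597) = 0.07730/6.284 = 0.01230.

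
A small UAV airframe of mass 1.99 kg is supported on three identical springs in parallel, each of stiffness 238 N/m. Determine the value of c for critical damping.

Parallel springs add: k_eq = 3 × 238 = 714.0 N/m.
c_c = 2√(k_eq·m) = 2√(714.0 × 1.99) = 2 × 37.69 = 75.39 N·s/m.

75.4 N·s/m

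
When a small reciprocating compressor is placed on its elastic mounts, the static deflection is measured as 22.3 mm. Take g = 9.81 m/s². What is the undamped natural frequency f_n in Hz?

ω_n = √(g/δ_st) = √(9.81/0.0223) = √439.9 = 20.97 rad/s.
f_n = ω_n/(2π) = 20.97/6.283 = 3.338 Hz.

3.34 Hz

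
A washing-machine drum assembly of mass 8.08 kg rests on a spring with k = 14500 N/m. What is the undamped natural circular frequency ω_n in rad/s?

42.4 rad/s

ω_n = √(k/m) = √(14500/8.08) = √1795 = 42.36 rad/s.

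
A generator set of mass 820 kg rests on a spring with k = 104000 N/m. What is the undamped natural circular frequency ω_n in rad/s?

ω_n = √(k/m) = √(104000/820) = √126.8 = 11.26 rad/s.

11.3 rad/s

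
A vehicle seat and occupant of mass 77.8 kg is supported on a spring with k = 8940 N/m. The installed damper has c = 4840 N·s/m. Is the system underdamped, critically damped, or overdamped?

c_c = 2√(k·m) = 1668 N·s/m; ζ = c/c_c = 4840/1668 = 2.90.
Since ζ > 1 the system is overdamped.

overdamped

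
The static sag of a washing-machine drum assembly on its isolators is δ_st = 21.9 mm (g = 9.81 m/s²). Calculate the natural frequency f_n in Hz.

ω_n = √(g/δ_st) = √(9.81/0.0219) = √447.9 = 21.16 rad/s.
f_n = ω_n/(2π) = 21.16/6.283 = 3.368 Hz.

3.37 Hz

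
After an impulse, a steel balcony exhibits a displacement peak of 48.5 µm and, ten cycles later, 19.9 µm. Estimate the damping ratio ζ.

0.0142

Logarithmic decrement δ = (1/n)·ln(x₀/x_n) = (1/10)·ln(48.5/19.9) = (1/10)·ln(2.437) = 0.08908.
ζ = δ/√(4π² + δ²) = 0.08908/√(39.48 + 0.00794) = 0.08908/6.284 = 0.01418.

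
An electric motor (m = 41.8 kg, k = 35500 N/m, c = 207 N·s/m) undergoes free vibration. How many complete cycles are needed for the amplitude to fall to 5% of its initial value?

6 cycles

ζ = c/(2√(km)) = 207/(2√(35500 × 41.8)) = 207/2436 = 0.08496.
Logarithmic decrement δ = 2πζ/√(1 − ζ²) = 2π × 0.08496/√(1 − 0.00722) = 0.5358.
x_n/x₀ = e^(−nδ) ≤ 0.05; take ln: n ≥ ln(1/0.05)/δ = 2.996/0.5358 = 5.591.
So 6 complete cycles are required.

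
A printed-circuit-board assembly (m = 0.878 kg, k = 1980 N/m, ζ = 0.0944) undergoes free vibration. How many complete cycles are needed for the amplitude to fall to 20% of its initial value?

3 cycles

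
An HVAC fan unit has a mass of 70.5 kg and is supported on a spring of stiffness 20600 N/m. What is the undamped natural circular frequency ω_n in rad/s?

ω_n = √(k/m) = √(20600/70.5) = √292.2 = 17.09 rad/s.

17.1 rad/s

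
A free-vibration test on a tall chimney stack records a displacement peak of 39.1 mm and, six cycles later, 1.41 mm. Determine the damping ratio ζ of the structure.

Logarithmic decrement δ = (1/n)·ln(x₀/x_n) = (1/6)·ln(39.1/1.41) = (1/6)·ln(27.73) = 0.5538.
ζ = δ/√(4π² + δ²) = 0.5538/√(39.48 + 0.307) = 0.5538/6.308 = 0.08779.

0.0878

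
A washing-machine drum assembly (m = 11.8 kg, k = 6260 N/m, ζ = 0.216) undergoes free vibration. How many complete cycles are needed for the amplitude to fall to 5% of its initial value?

Logarithmic decrement δ = 2πζ/√(1 − ζ²) = 2π × 0.2160/√(1 − 0.0467) = 1.390.
x_n/x₀ = e^(−nδ) ≤ 0.05; take ln: n ≥ ln(1/0.05)/δ = 2.996/1.390 = 2.155.
So 3 complete cycles are required.

3 cycles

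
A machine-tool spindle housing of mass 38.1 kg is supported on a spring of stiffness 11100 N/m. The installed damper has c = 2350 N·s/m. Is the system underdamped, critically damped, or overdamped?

overdamped

c_c = 2√(k·m) = 1301 N·s/m; ζ = c/c_c = 2350/1301 = 1.81.
Since ζ > 1 the system is overdamped.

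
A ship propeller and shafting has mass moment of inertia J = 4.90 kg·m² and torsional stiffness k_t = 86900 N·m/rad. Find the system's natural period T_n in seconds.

ω_n = √(k_t/J) = √(86900/4.90) = √17730 = 133.2 rad/s.
T_n = 2π/ω_n = 6.283/133.2 = 0.04718 s.

0.0472 s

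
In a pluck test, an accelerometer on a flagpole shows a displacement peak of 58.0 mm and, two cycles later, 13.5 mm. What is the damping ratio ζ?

0.115

Logarithmic decrement δ = (1/n)·ln(x₀/x_n) = (1/2)·ln(58.0/13.5) = (1/2)·ln(4.296) = 0.7289.
ζ = δ/√(4π² + δ²) = 0.7289/√(39.48 + 0.531) = 0.7289/6.325 = 0.1152.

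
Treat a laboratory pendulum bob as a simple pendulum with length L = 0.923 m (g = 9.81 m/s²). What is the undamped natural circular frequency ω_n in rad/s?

For a simple pendulum ω_n = √(g/L) = √(9.81/0.923) = √10.63 = 3.260 rad/s.

3.26 rad/s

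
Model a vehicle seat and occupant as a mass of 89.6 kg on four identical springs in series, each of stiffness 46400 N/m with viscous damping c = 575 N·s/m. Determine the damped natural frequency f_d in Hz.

Series springs: 1/k_eq = 4/46400, so k_eq = 46400/4 = 11600 N/m.
ω_n = √(k_eq/m) = √(11600/89.6) = 11.38 rad/s.
Critical damping c_c = 2√(k_eq·m) = 2√(11600 × 89.6) = 2039 N·s/m, so ζ = c/c_c = 575/2039 = 0.2820.
ω_d = ω_n√(1 − ζ²) = 11.38 × √(1 − 0.0795) = 10.92 rad/s.
f_d = ω_d/(2π) = 1.737 Hz.

1.74 Hz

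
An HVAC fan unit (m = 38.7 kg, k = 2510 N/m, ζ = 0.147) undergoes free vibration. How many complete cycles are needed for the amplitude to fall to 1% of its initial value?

5 cycles

Logarithmic decrement δ = 2πζ/√(1 − ζ²) = 2π × 0.1470/√(1 − 0.0216) = 0.9338.
x_n/x₀ = e^(−nδ) ≤ 0.01; take ln: n ≥ ln(1/0.01)/δ = 4.605/0.9338 = 4.932.
So 5 complete cycles are required.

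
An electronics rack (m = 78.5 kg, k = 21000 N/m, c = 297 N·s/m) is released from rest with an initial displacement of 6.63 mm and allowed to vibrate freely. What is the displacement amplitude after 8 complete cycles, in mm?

ζ = c/(2√(km)) = 297/(2√(21000 × 78.5)) = 297/2568 = 0.1157.
Logarithmic decrement δ = 2πζ/√(1 − ζ²) = 2π × 0.1157/√(1 − 0.0134) = 0.7316.
After n cycles, x_n/x₀ = e^(−nδ), so x_8 = 6.63 × e^(−8 × 0.7316) = 6.63 × 0.002871 = 0.01904 mm.

0.0190 mm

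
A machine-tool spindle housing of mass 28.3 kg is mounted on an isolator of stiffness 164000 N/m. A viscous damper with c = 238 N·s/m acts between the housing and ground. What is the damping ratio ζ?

ω_n = √(k/m) = √(164000/28.3) = 76.13 rad/s.
Critical damping c_c = 2√(k·m) = 2√(164000 × 28.3) = 4309 N·s/m, so ζ = c/c_c = 238/4309 = 0.05524.

0.0552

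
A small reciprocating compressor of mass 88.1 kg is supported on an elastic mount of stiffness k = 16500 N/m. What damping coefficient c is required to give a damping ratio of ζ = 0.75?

c_c = 2√(k·m) = 2√(16500 × 88.1) = 2411 N·s/m.
c = ζ·c_c = 0.75 × 2411 = 1809 N·s/m.

1810 N·s/m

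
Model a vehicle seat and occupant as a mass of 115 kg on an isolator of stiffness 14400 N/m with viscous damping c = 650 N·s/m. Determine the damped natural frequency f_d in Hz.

ω_n = √(k/m) = √(14400/115) = 11.19 rad/s.
Critical damping c_c = 2√(k·m) = 2√(14400 × 115) = 2574 N·s/m, so ζ = c/c_c = 650/2574 = 0.2526.
ω_d = ω_n√(1 − ζ²) = 11.19 × √(1 − 0.0638) = 10.83 rad/s.
f_d = ω_d/(2π) = 1.723 Hz.

1.72 Hz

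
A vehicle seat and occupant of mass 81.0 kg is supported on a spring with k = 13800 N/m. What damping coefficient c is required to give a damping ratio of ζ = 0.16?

c_c = 2√(k·m) = 2√(13800 × 81.0) = 2115 N·s/m.
c = ζ·c_c = 0.16 × 2115 = 338.3 N·s/m.

338 N·s/m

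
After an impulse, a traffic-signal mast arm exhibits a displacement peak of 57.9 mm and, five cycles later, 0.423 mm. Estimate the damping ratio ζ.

Logarithmic decrement δ = (1/n)·ln(x₀/x_n) = (1/5)·ln(57.9/0.423) = (1/5)·ln(136.9) = 0.9838.
ζ = δ/√(4π² + δ²) = 0.9838/√(39.48 + 0.968) = 0.9838/6.360 = 0.1547.

0.155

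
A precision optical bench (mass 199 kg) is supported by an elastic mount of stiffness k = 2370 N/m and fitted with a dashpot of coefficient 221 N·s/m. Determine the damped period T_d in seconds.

ω_n = √(k/m) = √(2370/199) = 3.451 rad/s.
Critical damping c_c = 2√(k·m) = 2√(2370 × 199) = 1374 N·s/m, so ζ = c/c_c = 221/1374 = 0.1609.
ω_d = ω_n√(1 − ζ²) = 3.451 × √(1 − 0.0259) = 3.406 rad/s.
T_d = 2π/ω_d = 1.845 s.

1.84 s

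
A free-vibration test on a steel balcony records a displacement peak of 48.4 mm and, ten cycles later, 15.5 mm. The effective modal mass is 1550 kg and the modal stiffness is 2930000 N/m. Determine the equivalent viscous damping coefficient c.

Logarithmic decrement δ = (1/n)·ln(x₀/x_n) = (1/10)·ln(48.4/15.5) = (1/10)·ln(3.123) = 0.1139.
ζ = δ/√(4π² + δ²) = 0.1139/√(39.48 + 0.0130) = 0.1139/6.284 = 0.01812.
c = ζ · 2√(km) = 0.01812 × 2√(2930000 × 1550) = 0.01812 × 134800 = 2442 N·s/m.

2440 N·s/m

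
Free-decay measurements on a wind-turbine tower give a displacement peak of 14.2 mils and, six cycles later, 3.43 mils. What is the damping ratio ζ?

0.0377

Logarithmic decrement δ = (1/n)·ln(x₀/x_n) = (1/6)·ln(14.2/3.43) = (1/6)·ln(4.140) = 0.2368.
ζ = δ/√(4π² + δ²) = 0.2368/√(39.48 + 0.0561) = 0.2368/6.288 = 0.03766.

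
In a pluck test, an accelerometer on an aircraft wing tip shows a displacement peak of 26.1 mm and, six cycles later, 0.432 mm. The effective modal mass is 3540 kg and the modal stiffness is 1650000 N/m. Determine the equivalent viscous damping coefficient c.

Logarithmic decrement δ = (1/n)·ln(x₀/x_n) = (1/6)·ln(26.1/0.432) = (1/6)·ln(60.42) = 0.6835.
ζ = δ/√(4π² + δ²) = 0.6835/√(39.48 + 0.467) = 0.6835/6.320 = 0.1082.
c = ζ · 2√(km) = 0.1082 × 2√(1650000 × 3540) = 0.1082 × 152900 = 16530 N·s/m.

16500 N·s/m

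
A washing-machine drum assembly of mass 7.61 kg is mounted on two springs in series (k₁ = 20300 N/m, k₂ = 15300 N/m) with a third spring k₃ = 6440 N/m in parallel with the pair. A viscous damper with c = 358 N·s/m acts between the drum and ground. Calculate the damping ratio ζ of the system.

0.527

Series pair: k_s = k₁k₂/(k₁+k₂) = (20300)(15300)/(20300 + 15300) = 8724 N/m. In parallel with k₃: k_eq = 8724 + 6440 = 15160 N/m.
ω_n = √(k_eq/m) = √(15160/7.61) = 44.64 rad/s.
Critical damping c_c = 2√(k_eq·m) = 2√(15160 × 7.61) = 679.4 N·s/m, so ζ = c/c_c = 358/679.4 = 0.5269.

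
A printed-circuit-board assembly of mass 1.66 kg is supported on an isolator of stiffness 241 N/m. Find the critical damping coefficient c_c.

c_c = 2√(k·m) = 2√(241.0 × 1.66) = 2 × 20.00 = 40.00 N·s/m.

40.0 N·s/m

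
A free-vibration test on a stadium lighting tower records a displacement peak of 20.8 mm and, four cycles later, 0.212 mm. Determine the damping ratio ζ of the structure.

Logarithmic decrement δ = (1/n)·ln(x₀/x_n) = (1/4)·ln(20.8/0.212) = (1/4)·ln(98.11) = 1.147.
ζ = δ/√(4π² + δ²) = 1.147/√(39.48 + 1.31) = 1.147/6.387 = 0.1795.

0.180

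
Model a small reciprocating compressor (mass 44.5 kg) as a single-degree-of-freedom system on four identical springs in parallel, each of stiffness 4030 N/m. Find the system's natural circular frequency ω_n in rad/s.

Parallel springs add: k_eq = 4 × 4030 = 16120 N/m.
ω_n = √(k_eq/m) = √(16120/44.5) = √362.2 = 19.03 rad/s.

19.0 rad/s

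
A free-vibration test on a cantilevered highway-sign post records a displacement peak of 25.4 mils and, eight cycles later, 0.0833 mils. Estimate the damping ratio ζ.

0.113

Logarithmic decrement δ = (1/n)·ln(x₀/x_n) = (1/8)·ln(25.4/0.0833) = (1/8)·ln(304.9) = 0.7150.
ζ = δ/√(4π² + δ²) = 0.7150/√(39.48 + 0.511) = 0.7150/6.324 = 0.1131.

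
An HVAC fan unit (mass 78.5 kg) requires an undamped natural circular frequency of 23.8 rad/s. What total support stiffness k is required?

k = m·ω_n² = 78.5 × 23.80² = 78.5 × 566.4 = 44470 N/m.

44500 N/m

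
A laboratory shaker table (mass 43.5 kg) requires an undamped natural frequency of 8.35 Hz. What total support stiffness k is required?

120000 N/m

ω_n = 2πf_n = 2π × 8.35 = 52.46 rad/s.
k = m·ω_n² = 43.5 × 52.46² = 43.5 × 2753 = 119700 N/m.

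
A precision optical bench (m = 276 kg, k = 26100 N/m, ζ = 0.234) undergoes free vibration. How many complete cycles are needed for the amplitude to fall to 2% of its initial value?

3 cycles

Logarithmic decrement δ = 2πζ/√(1 − ζ²) = 2π × 0.2340/√(1 − 0.0548) = 1.512.
x_n/x₀ = e^(−nδ) ≤ 0.02; take ln: n ≥ ln(1/0.02)/δ = 3.912/1.512 = 2.587.
So 3 complete cycles are required.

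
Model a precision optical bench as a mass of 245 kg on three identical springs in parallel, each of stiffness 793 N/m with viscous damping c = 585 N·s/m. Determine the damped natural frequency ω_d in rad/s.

2.88 rad/s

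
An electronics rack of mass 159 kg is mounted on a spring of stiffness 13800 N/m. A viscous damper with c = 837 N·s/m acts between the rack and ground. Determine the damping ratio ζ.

0.283

ω_n = √(k/m) = √(13800/159) = 9.316 rad/s.
Critical damping c_c = 2√(k·m) = 2√(13800 × 159) = 2963 N·s/m, so ζ = c/c_c = 837/2963 = 0.2825.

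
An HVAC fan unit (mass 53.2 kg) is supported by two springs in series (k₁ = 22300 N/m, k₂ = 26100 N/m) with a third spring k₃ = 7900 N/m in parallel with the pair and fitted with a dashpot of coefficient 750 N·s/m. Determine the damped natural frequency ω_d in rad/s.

Series pair: k_s = k₁k₂/(k₁+k₂) = (22300)(26100)/(22300 + 26100) = 12030 N/m. In parallel with k₃: k_eq = 12030 + 7900 = 19930 N/m.
ω_n = √(k_eq/m) = √(19930/53.2) = 19.35 rad/s.
Critical damping c_c = 2√(k_eq·m) = 2√(19930 × 53.2) = 2059 N·s/m, so ζ = c/c_c = 750/2059 = 0.3642.
ω_d = ω_n√(1 − ζ²) = 19.35 × √(1 − 0.133) = 18.02 rad/s.

18.0 rad/s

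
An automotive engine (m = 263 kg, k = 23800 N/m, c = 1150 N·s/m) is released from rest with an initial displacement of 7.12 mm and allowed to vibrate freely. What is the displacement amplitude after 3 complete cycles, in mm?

0.0830 mm

ζ = c/(2√(km)) = 1150/(2√(23800 × 263)) = 1150/5004 = 0.2298.
Logarithmic decrement δ = 2πζ/√(1 − ζ²) = 2π × 0.2298/√(1 − 0.0528) = 1.484.
After n cycles, x_n/x₀ = e^(−nδ), so x_3 = 7.12 × e^(−3 × 1.484) = 7.12 × 0.01166 = 0.08304 mm.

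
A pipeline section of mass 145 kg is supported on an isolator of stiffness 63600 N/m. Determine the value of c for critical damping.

6070 N·s/m

c_c = 2√(k·m) = 2√(63600 × 145) = 2 × 3037 = 6074 N·s/m.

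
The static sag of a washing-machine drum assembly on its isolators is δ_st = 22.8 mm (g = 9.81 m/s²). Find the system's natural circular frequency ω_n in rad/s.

ω_n = √(g/δ_st) = √(9.81/0.0228) = √430.3 = 20.74 rad/s.

20.7 rad/s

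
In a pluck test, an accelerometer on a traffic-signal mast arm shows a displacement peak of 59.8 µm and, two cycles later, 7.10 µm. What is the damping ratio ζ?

Logarithmic decrement δ = (1/n)·ln(x₀/x_n) = (1/2)·ln(59.8/7.10) = (1/2)·ln(8.423) = 1.065.
ζ = δ/√(4π² + δ²) = 1.065/√(39.48 + 1.14) = 1.065/6.373 = 0.1672.

0.167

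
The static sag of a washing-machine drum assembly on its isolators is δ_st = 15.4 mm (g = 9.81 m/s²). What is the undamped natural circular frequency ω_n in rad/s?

25.2 rad/s

ω_n = √(g/δ_st) = √(9.81/0.0154) = √637.0 = 25.24 rad/s.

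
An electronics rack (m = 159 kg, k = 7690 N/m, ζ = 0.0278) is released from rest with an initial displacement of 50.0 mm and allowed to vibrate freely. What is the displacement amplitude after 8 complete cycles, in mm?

Logarithmic decrement δ = 2πζ/√(1 − ζ²) = 2π × 0.02780/√(1 − 0.000773) = 0.1747.
After n cycles, x_n/x₀ = e^(−nδ), so x_8 = 50.0 × e^(−8 × 0.1747) = 50.0 × 0.2471 = 12.36 mm.

12.4 mm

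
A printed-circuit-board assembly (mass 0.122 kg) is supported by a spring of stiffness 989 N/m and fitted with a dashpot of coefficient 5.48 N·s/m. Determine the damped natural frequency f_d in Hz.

ω_n = √(k/m) = √(989.0/0.122) = 90.04 rad/s.
Critical damping c_c = 2√(k·m) = 2√(989.0 × 0.122) = 21.97 N·s/m, so ζ = c/c_c = 5.48/21.97 = 0.2494.
ω_d = ω_n√(1 − ζ²) = 90.04 × √(1 − 0.0622) = 87.19 rad/s.
f_d = ω_d/(2π) = 13.88 Hz.

13.9 Hz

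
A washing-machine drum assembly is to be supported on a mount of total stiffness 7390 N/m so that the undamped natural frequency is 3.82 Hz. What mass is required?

ω_n = 2πf_n = 2π × 3.82 = 24.00 rad/s.
m = k/ω_n² = 7390/24.00² = 7390/576.1 = 12.83 kg.

12.8 kg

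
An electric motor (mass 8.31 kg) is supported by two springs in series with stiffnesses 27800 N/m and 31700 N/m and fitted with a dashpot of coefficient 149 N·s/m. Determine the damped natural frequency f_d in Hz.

Series springs: 1/k_eq = 1/27800 + 1/31700 = 6.752×10^-5, so k_eq = 14810 N/m.
ω_n = √(k_eq/m) = √(14810/8.31) = 42.22 rad/s.
Critical damping c_c = 2√(k_eq·m) = 2√(14810 × 8.31) = 701.7 N·s/m, so ζ = c/c_c = 149/701.7 = 0.2124.
ω_d = ω_n√(1 − ζ²) = 42.22 × √(1 − 0.0451) = 41.25 rad/s.
f_d = ω_d/(2π) = 6.566 Hz.

6.57 Hz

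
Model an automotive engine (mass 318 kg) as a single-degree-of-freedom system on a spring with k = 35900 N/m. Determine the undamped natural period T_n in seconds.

ω_n = √(k/m) = √(35900/318) = √112.9 = 10.63 rad/s.
T_n = 2π/ω_n = 6.283/10.63 = 0.5914 s.

0.591 s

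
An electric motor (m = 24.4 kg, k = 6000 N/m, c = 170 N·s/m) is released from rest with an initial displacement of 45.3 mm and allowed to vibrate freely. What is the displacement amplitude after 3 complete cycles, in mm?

0.618 mm

ζ = c/(2√(km)) = 170/(2√(6000 × 24.4)) = 170/765.2 = 0.2222.
Logarithmic decrement δ = 2πζ/√(1 − ζ²) = 2π × 0.2222/√(1 − 0.0494) = 1.432.
After n cycles, x_n/x₀ = e^(−nδ), so x_3 = 45.3 × e^(−3 × 1.432) = 45.3 × 0.01364 = 0.6179 mm.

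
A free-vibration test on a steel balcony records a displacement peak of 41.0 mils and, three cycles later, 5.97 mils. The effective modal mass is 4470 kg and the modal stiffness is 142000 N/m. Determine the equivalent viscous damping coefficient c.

5120 N·s/m

Logarithmic decrement δ = (1/n)·ln(x₀/x_n) = (1/3)·ln(41.0/5.97) = (1/3)·ln(6.868) = 0.6423.
ζ = δ/√(4π² + δ²) = 0.6423/√(39.48 + 0.413) = 0.6423/6.316 = 0.1017.
c = ζ · 2√(km) = 0.1017 × 2√(142000 × 4470) = 0.1017 × 50390 = 5124 N·s/m.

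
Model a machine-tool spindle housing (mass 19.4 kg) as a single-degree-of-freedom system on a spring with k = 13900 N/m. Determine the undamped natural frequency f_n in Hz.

4.26 Hz

ω_n = √(k/m) = √(13900/19.4) = √716.5 = 26.77 rad/s.
f_n = ω_n/(2π) = 26.77/6.283 = 4.260 Hz.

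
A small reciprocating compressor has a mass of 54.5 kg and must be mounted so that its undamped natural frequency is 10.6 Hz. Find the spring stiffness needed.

ω_n = 2πf_n = 2π × 10.6 = 66.60 rad/s.
k = m·ω_n² = 54.5 × 66.60² = 54.5 × 4436 = 241800 N/m.

242000 N/m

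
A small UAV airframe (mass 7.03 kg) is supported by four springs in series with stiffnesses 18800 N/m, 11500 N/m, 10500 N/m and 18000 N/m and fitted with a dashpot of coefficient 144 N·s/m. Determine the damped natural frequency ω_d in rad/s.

19.6 rad/s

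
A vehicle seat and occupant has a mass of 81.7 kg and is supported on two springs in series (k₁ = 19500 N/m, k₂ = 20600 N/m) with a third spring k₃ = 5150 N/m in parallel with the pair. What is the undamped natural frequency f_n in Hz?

Series pair: k_s = k₁k₂/(k₁+k₂) = (19500)(20600)/(19500 + 20600) = 10020 N/m. In parallel with k₃: k_eq = 10020 + 5150 = 15170 N/m.
ω_n = √(k_eq/m) = √(15170/81.7) = √185.6 = 13.63 rad/s.
f_n = ω_n/(2π) = 13.63/6.283 = 2.169 Hz.

2.17 Hz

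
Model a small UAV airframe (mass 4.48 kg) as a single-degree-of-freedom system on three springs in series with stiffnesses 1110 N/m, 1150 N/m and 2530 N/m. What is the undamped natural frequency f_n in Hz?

1.62 Hz

Series springs: 1/k_eq = 1/1110 + 1/1150 + 1/2530 = 0.002166, so k_eq = 461.7 N/m.
ω_n = √(k_eq/m) = √(461.7/4.48) = √103.1 = 10.15 rad/s.
f_n = ω_n/(2π) = 10.15/6.283 = 1.616 Hz.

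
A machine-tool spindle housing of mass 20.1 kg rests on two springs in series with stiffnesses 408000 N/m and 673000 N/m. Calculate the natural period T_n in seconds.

0.0559 s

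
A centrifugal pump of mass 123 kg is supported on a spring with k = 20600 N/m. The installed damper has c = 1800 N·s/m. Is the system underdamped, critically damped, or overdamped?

c_c = 2√(k·m) = 3184 N·s/m; ζ = c/c_c = 1800/3184 = 0.565.
Since ζ < 1 the system is underdamped.

underdamped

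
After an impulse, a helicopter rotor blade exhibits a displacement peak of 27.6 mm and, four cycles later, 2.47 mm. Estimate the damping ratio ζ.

0.0956

Logarithmic decrement δ = (1/n)·ln(x₀/x_n) = (1/4)·ln(27.6/2.47) = (1/4)·ln(11.17) = 0.6034.
ζ = δ/√(4π² + δ²) = 0.6034/√(39.48 + 0.364) = 0.6034/6.312 = 0.09559.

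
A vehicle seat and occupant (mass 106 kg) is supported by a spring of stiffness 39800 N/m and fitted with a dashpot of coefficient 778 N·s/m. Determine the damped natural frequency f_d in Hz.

3.03 Hz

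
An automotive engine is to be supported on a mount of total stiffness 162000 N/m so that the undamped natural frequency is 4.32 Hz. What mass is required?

ω_n = 2πf_n = 2π × 4.32 = 27.14 rad/s.
m = k/ω_n² = 162000/27.14² = 162000/736.8 = 219.9 kg.

220 kg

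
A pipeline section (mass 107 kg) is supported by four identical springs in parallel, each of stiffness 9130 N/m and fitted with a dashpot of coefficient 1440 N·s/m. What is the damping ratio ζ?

Parallel springs add: k_eq = 4 × 9130 = 36520 N/m.
ω_n = √(k_eq/m) = √(36520/107) = 18.47 rad/s.
Critical damping c_c = 2√(k_eq·m) = 2√(36520 × 107) = 3954 N·s/m, so ζ = c/c_c = 1440/3954 = 0.3642.

0.364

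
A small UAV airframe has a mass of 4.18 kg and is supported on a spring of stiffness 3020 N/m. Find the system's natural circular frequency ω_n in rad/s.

ω_n = √(k/m) = √(3020/4.18) = √722.5 = 26.88 rad/s.

26.9 rad/s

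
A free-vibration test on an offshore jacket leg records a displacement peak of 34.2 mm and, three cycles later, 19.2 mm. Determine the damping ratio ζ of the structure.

0.0306

Logarithmic decrement δ = (1/n)·ln(x₀/x_n) = (1/3)·ln(34.2/19.2) = (1/3)·ln(1.781) = 0.1924.
ζ = δ/√(4π² + δ²) = 0.1924/√(39.48 + 0.0370) = 0.1924/6.286 = 0.03061.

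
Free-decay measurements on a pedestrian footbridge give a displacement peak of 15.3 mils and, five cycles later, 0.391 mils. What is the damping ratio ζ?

Logarithmic decrement δ = (1/n)·ln(x₀/x_n) = (1/5)·ln(15.3/0.391) = (1/5)·ln(39.13) = 0.7334.
ζ = δ/√(4π² + δ²) = 0.7334/√(39.48 + 0.538) = 0.7334/6.326 = 0.1159.

0.116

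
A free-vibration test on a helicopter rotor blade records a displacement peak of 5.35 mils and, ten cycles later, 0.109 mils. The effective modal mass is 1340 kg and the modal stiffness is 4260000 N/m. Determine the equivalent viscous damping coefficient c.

Logarithmic decrement δ = (1/n)·ln(x₀/x_n) = (1/10)·ln(5.35/0.109) = (1/10)·ln(49.08) = 0.3894.
ζ = δ/√(4π² + δ²) = 0.3894/√(39.48 + 0.152) = 0.3894/6.295 = 0.06185.
c = ζ · 2√(km) = 0.06185 × 2√(4260000 × 1340) = 0.06185 × 151100 = 9346 N·s/m.

9350 N·s/m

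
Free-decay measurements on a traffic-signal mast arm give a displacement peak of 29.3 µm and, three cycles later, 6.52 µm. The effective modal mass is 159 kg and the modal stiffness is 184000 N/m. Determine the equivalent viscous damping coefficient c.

Logarithmic decrement δ = (1/n)·ln(x₀/x_n) = (1/3)·ln(29.3/6.52) = (1/3)·ln(4.494) = 0.5009.
ζ = δ/√(4π² + δ²) = 0.5009/√(39.48 + 0.251) = 0.5009/6.303 = 0.07947.
c = ζ · 2√(km) = 0.07947 × 2√(184000 × 159) = 0.07947 × 10820 = 859.7 N·s/m.

860 N·s/m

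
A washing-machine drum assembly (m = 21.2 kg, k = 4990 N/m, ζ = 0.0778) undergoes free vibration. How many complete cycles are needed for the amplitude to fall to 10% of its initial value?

5 cycles

Logarithmic decrement δ = 2πζ/√(1 − ζ²) = 2π × 0.07780/√(1 − 0.00605) = 0.4903.
x_n/x₀ = e^(−nδ) ≤ 0.1; take ln: n ≥ ln(1/0.1)/δ = 2.303/0.4903 = 4.696.
So 5 complete cycles are required.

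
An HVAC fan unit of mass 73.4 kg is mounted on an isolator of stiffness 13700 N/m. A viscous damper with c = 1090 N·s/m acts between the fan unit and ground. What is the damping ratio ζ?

0.543

ω_n = √(k/m) = √(13700/73.4) = 13.66 rad/s.
Critical damping c_c = 2√(k·m) = 2√(13700 × 73.4) = 2006 N·s/m, so ζ = c/c_c = 1090/2006 = 0.5435.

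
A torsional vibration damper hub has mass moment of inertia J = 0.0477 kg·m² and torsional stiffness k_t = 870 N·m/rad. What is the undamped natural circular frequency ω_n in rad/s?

ω_n = √(k_t/J) = √(870/0.0477) = √18240 = 135.1 rad/s.

135 rad/s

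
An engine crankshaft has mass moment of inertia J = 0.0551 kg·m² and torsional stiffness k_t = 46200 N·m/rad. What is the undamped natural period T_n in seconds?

0.00686 s

ω_n = √(k_t/J) = √(46200/0.0551) = √838500 = 915.7 rad/s.
T_n = 2π/ω_n = 6.283/915.7 = 0.006862 s.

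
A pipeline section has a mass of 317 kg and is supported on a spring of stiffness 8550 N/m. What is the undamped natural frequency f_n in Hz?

0.827 Hz

ω_n = √(k/m) = √(8550/317) = √26.97 = 5.193 rad/s.
f_n = ω_n/(2π) = 5.193/6.283 = 0.8266 Hz.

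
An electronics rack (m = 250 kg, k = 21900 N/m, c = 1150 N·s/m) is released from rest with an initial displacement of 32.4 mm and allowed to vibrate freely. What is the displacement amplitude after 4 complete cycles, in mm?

ζ = c/(2√(km)) = 1150/(2√(21900 × 250)) = 1150/4680 = 0.2457.
Logarithmic decrement δ = 2πζ/√(1 − ζ²) = 2π × 0.2457/√(1 − 0.0604) = 1.593.
After n cycles, x_n/x₀ = e^(−nδ), so x_4 = 32.4 × e^(−4 × 1.593) = 32.4 × 0.001710 = 0.05539 mm.

0.0554 mm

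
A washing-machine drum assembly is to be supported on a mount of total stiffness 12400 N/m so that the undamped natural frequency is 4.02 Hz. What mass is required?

19.4 kg

ω_n = 2πf_n = 2π × 4.02 = 25.26 rad/s.
m = k/ω_n² = 12400/25.26² = 12400/638.0 = 19.44 kg.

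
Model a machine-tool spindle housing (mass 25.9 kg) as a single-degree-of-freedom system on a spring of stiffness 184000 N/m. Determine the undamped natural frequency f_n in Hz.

13.4 Hz

ω_n = √(k/m) = √(184000/25.9) = √7104 = 84.29 rad/s.
f_n = ω_n/(2π) = 84.29/6.283 = 13.41 Hz.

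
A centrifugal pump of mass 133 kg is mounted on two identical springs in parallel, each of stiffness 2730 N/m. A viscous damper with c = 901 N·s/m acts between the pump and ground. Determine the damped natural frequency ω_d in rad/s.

5.44 rad/s

Parallel springs add: k_eq = 2 × 2730 = 5460 N/m.
ω_n = √(k_eq/m) = √(5460/133) = 6.407 rad/s.
Critical damping c_c = 2√(k_eq·m) = 2√(5460 × 133) = 1704 N·s/m, so ζ = c/c_c = 901/1704 = 0.5287.
ω_d = ω_n√(1 − ζ²) = 6.407 × √(1 − 0.279) = 5.439 rad/s.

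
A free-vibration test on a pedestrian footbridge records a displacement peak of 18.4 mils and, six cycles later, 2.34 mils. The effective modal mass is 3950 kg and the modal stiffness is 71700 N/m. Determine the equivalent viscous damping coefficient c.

1840 N·s/m

Logarithmic decrement δ = (1/n)·ln(x₀/x_n) = (1/6)·ln(18.4/2.34) = (1/6)·ln(7.863) = 0.3437.
ζ = δ/√(4π² + δ²) = 0.3437/√(39.48 + 0.118) = 0.3437/6.293 = 0.05462.
c = ζ · 2√(km) = 0.05462 × 2√(71700 × 3950) = 0.05462 × 33660 = 1838 N·s/m.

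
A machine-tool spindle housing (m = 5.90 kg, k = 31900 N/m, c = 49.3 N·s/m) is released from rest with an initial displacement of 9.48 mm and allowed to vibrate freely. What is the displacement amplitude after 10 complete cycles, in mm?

0.265 mm

ζ = c/(2√(km)) = 49.3/(2√(31900 × 5.90)) = 49.3/867.7 = 0.05682.
Logarithmic decrement δ = 2πζ/√(1 − ζ²) = 2π × 0.05682/√(1 − 0.00323) = 0.3576.
After n cycles, x_n/x₀ = e^(−nδ), so x_10 = 9.48 × e^(−10 × 0.3576) = 9.48 × 0.02799 = 0.2654 mm.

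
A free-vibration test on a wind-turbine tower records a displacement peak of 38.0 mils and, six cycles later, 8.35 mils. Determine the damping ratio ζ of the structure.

Logarithmic decrement δ = (1/n)·ln(x₀/x_n) = (1/6)·ln(38.0/8.35) = (1/6)·ln(4.551) = 0.2526.
ζ = δ/√(4π² + δ²) = 0.2526/√(39.48 + 0.0638) = 0.2526/6.288 = 0.04016.

0.0402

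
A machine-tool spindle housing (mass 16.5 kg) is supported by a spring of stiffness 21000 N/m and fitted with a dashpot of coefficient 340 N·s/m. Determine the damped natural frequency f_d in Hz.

ω_n = √(k/m) = √(21000/16.5) = 35.68 rad/s.
Critical damping c_c = 2√(k·m) = 2√(21000 × 16.5) = 1177 N·s/m, so ζ = c/c_c = 340/1177 = 0.2888.
ω_d = ω_n√(1 − ζ²) = 35.68 × √(1 − 0.0834) = 34.16 rad/s.
f_d = ω_d/(2π) = 5.436 Hz.

5.44 Hz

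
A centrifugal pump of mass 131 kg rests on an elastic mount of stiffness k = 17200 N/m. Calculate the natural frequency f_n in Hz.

ω_n = √(k/m) = √(17200/131) = √131.3 = 11.46 rad/s.
f_n = ω_n/(2π) = 11.46/6.283 = 1.824 Hz.

1.82 Hz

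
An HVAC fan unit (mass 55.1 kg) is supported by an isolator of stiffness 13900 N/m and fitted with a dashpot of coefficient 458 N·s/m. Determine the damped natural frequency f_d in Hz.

ω_n = √(k/m) = √(13900/55.1) = 15.88 rad/s.
Critical damping c_c = 2√(k·m) = 2√(13900 × 55.1) = 1750 N·s/m, so ζ = c/c_c = 458/1750 = 0.2617.
ω_d = ω_n√(1 − ζ²) = 15.88 × √(1 − 0.0685) = 15.33 rad/s.
f_d = ω_d/(2π) = 2.440 Hz.

2.44 Hz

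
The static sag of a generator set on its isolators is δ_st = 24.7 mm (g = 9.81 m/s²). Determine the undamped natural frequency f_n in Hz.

3.17 Hz

ω_n = √(g/δ_st) = √(9.81/0.0247) = √397.2 = 19.93 rad/s.
f_n = ω_n/(2π) = 19.93/6.283 = 3.172 Hz.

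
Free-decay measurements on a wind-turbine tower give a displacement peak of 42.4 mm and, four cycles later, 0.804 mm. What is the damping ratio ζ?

0.156

Logarithmic decrement δ = (1/n)·ln(x₀/x_n) = (1/4)·ln(42.4/0.804) = (1/4)·ln(52.74) = 0.9913.
ζ = δ/√(4π² + δ²) = 0.9913/√(39.48 + 0.983) = 0.9913/6.361 = 0.1558.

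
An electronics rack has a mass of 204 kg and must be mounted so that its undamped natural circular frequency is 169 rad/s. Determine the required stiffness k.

k = m·ω_n² = 204 × 169.0² = 204 × 28560 = 5826000 N/m.

5830000 N/m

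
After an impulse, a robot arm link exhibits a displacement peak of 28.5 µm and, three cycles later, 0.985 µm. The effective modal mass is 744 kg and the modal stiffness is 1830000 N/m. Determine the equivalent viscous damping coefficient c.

Logarithmic decrement δ = (1/n)·ln(x₀/x_n) = (1/3)·ln(28.5/0.985) = (1/3)·ln(28.93) = 1.122.
ζ = δ/√(4π² + δ²) = 1.122/√(39.48 + 1.26) = 1.122/6.383 = 0.1757.
c = ζ · 2√(km) = 0.1757 × 2√(1830000 × 744) = 0.1757 × 73800 = 12970 N·s/m.

13000 N·s/m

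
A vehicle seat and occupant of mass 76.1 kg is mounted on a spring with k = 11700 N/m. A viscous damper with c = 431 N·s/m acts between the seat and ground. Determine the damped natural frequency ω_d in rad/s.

ω_n = √(k/m) = √(11700/76.1) = 12.40 rad/s.
Critical damping c_c = 2√(k·m) = 2√(11700 × 76.1) = 1887 N·s/m, so ζ = c/c_c = 431/1887 = 0.2284.
ω_d = ω_n√(1 − ζ²) = 12.40 × √(1 − 0.0522) = 12.07 rad/s.

12.1 rad/s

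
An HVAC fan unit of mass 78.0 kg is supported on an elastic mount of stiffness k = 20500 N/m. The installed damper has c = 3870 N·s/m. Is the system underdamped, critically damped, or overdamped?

overdamped

c_c = 2√(k·m) = 2529 N·s/m; ζ = c/c_c = 3870/2529 = 1.53.
Since ζ > 1 the system is overdamped.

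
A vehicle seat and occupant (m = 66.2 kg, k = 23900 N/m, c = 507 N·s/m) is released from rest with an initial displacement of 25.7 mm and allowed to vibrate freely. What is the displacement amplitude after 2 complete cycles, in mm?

1.94 mm

ζ = c/(2√(km)) = 507/(2√(23900 × 66.2)) = 507/2516 = 0.2015.
Logarithmic decrement δ = 2πζ/√(1 − ζ²) = 2π × 0.2015/√(1 − 0.0406) = 1.293.
After n cycles, x_n/x₀ = e^(−nδ), so x_2 = 25.7 × e^(−2 × 1.293) = 25.7 × 0.07535 = 1.936 mm.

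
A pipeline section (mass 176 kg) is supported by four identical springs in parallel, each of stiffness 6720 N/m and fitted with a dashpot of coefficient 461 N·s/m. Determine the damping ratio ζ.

0.106

Parallel springs add: k_eq = 4 × 6720 = 26880 N/m.
ω_n = √(k_eq/m) = √(26880/176) = 12.36 rad/s.
Critical damping c_c = 2√(k_eq·m) = 2√(26880 × 176) = 4350 N·s/m, so ζ = c/c_c = 461/4350 = 0.1060.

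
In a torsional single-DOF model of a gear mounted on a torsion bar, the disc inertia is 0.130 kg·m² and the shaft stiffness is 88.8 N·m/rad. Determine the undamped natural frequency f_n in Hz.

4.16 Hz

ω_n = √(k_t/J) = √(88.8/0.130) = √683.1 = 26.14 rad/s.
f_n = ω_n/(2π) = 26.14/6.283 = 4.160 Hz.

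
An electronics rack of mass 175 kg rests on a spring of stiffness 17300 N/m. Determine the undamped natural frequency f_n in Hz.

ω_n = √(k/m) = √(17300/175) = √98.86 = 9.943 rad/s.
f_n = ω_n/(2π) = 9.943/6.283 = 1.582 Hz.

1.58 Hz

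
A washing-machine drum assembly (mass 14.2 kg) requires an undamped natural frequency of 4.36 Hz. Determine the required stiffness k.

10700 N/m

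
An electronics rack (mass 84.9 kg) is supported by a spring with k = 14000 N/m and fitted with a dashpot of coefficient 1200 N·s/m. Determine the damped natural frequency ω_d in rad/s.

ω_n = √(k/m) = √(14000/84.9) = 12.84 rad/s.
Critical damping c_c = 2√(k·m) = 2√(14000 × 84.9) = 2180 N·s/m, so ζ = c/c_c = 1200/2180 = 0.5503.
ω_d = ω_n√(1 − ζ²) = 12.84 × √(1 − 0.303) = 10.72 rad/s.

10.7 rad/s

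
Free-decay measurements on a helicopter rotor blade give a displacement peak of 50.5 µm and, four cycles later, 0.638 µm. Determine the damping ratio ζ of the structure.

Logarithmic decrement δ = (1/n)·ln(x₀/x_n) = (1/4)·ln(50.5/0.638) = (1/4)·ln(79.15) = 1.093.
ζ = δ/√(4π² + δ²) = 1.093/√(39.48 + 1.19) = 1.093/6.378 = 0.1714.

0.171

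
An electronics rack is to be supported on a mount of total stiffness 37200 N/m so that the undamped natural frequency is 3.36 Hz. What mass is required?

83.5 kg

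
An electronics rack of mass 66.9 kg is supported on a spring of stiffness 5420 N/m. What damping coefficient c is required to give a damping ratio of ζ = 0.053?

63.8 N·s/m

c_c = 2√(k·m) = 2√(5420 × 66.9) = 1204 N·s/m.
c = ζ·c_c = 0.053 × 1204 = 63.83 N·s/m.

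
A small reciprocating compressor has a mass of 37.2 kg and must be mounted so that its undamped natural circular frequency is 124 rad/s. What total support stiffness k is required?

572000 N/m

k = m·ω_n² = 37.2 × 124.0² = 37.2 × 15380 = 572000 N/m.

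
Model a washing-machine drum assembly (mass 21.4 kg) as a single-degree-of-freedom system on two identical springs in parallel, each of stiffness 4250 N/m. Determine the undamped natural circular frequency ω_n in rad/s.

19.9 rad/s

Parallel springs add: k_eq = 2 × 4250 = 8500 N/m.
ω_n = √(k_eq/m) = √(8500/21.4) = √397.2 = 19.93 rad/s.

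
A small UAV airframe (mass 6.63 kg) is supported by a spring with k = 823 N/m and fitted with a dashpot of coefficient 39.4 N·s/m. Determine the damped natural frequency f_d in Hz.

ω_n = √(k/m) = √(823.0/6.63) = 11.14 rad/s.
Critical damping c_c = 2√(k·m) = 2√(823.0 × 6.63) = 147.7 N·s/m, so ζ = c/c_c = 39.4/147.7 = 0.2667.
ω_d = ω_n√(1 − ζ²) = 11.14 × √(1 − 0.0711) = 10.74 rad/s.
f_d = ω_d/(2π) = 1.709 Hz.

1.71 Hz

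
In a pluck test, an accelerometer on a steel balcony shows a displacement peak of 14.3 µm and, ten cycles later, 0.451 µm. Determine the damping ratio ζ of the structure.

Logarithmic decrement δ = (1/n)·ln(x₀/x_n) = (1/10)·ln(14.3/0.451) = (1/10)·ln(31.71) = 0.3457.
ζ = δ/√(4π² + δ²) = 0.3457/√(39.48 + 0.119) = 0.3457/6.293 = 0.05493.

0.0549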